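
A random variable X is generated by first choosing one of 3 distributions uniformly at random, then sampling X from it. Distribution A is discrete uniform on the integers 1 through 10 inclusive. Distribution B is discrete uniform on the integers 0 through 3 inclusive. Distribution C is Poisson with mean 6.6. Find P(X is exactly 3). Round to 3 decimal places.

0.138

Conditional on each component, P(X = 3): A: 0.1; B: 0.25; C: 0.0651834.
By total probability, P(X = 3) = 0.333333·0.1 + 0.333333·0.25 + 0.333333·0.0651834 = 0.138394.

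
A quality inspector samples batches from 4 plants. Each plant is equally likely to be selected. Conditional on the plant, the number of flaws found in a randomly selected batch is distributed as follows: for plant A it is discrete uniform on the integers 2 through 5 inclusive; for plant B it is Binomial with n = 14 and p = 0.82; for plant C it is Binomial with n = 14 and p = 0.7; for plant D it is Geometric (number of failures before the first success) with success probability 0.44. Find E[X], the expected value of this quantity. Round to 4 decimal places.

Component means — A: 3.5; B: 11.48; C: 9.8; D: 1.27273.
E[X] = 0.25·3.5 + 0.25·11.48 + 0.25·9.8 + 0.25·1.27273 = 6.51318.

6.5132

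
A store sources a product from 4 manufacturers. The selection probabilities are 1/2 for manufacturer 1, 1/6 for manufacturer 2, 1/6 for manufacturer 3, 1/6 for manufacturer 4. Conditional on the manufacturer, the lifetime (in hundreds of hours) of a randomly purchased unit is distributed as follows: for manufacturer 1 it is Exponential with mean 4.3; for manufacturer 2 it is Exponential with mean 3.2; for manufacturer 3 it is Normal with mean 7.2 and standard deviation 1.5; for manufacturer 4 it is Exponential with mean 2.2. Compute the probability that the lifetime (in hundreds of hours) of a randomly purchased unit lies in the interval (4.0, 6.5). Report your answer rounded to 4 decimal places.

Conditional on each manufacturer, P(4.0 < X < 6.5): 1: 0.173911; 2: 0.155333; 3: 0.30392; 4: 0.110218.
By total probability, P(4.0 < X < 6.5) = 0.5·0.173911 + 0.166667·0.155333 + 0.166667·0.30392 + 0.166667·0.110218 = 0.181868.

0.1819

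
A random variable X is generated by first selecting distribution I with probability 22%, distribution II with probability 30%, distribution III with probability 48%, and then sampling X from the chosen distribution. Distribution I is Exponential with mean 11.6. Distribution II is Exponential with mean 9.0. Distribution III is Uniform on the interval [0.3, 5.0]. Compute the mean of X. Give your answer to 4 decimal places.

6.5240

Component means — I: 11.6; II: 9; III: 2.65.
E[X] = 0.22·11.6 + 0.3·9 + 0.48·2.65 = 6.524.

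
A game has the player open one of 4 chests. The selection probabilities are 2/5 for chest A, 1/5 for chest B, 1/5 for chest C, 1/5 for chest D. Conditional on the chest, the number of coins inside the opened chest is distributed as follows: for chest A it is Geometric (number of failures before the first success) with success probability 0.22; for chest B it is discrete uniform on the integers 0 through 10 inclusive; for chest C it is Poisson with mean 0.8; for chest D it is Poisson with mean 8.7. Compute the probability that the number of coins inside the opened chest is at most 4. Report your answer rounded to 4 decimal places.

Conditional on each chest, P(X ≤ 4): A: 0.711283; B: 0.454545; C: 0.998589; D: 0.0659685.
By total probability, P(X ≤ 4) = 0.4·0.711283 + 0.2·0.454545 + 0.2·0.998589 + 0.2·0.0659685 = 0.588334.

0.5883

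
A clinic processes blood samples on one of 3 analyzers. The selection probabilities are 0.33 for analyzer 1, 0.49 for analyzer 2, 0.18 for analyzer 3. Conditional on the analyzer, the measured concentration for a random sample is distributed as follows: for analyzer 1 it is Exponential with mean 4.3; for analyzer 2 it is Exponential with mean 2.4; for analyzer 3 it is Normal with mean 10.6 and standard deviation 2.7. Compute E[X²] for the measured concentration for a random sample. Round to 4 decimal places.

39.3852

For each component E[X²] = Var + (mean)², giving 1: 36.98; 2: 11.52; 3: 119.65.
Overall E[X²] = 0.33·36.98 + 0.49·11.52 + 0.18·119.65 = 39.3852.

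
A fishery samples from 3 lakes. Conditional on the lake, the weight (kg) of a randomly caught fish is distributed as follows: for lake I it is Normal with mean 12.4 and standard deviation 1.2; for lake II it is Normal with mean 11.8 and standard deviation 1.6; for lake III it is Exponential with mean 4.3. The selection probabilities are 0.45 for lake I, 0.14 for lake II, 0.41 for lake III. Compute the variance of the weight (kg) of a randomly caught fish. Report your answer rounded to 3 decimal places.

23.944

Per component, I: μ=12.4, E[X²]=155.2; II: μ=11.8, E[X²]=141.8; III: μ=4.3, E[X²]=36.98.
E[X] = 0.45·12.4 + 0.14·11.8 + 0.41·4.3 = 8.995.
E[X²] = 0.45·155.2 + 0.14·141.8 + 0.41·36.98 = 104.854.
Var(X) = E[X²] − (E[X])² = 104.854 − 80.91 = 23.9438.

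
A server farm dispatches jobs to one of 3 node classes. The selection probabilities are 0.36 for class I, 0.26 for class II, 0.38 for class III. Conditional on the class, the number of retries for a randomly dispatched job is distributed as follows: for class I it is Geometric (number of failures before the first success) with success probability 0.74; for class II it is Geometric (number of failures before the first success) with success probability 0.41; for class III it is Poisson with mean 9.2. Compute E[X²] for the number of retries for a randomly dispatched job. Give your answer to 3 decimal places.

37.326

For each component E[X²] = Var + (mean)², giving I: 0.598247; II: 5.58061; III: 93.84.
Overall E[X²] = 0.36·0.598247 + 0.26·5.58061 + 0.38·93.84 = 37.3255.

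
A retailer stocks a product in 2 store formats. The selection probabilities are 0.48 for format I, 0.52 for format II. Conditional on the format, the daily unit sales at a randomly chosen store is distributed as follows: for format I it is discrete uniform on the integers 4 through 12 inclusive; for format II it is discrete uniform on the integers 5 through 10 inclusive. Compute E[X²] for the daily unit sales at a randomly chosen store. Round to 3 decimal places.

64.687

For each component E[X²] = Var + (mean)², giving I: 70.6667; II: 59.1667.
Overall E[X²] = 0.48·70.6667 + 0.52·59.1667 = 64.6867.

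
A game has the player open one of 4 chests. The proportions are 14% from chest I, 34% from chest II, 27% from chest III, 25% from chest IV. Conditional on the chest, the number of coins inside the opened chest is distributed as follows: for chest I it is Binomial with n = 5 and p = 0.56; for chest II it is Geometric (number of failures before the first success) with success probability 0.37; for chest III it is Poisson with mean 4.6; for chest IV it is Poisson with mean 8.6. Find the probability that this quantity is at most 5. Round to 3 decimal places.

Conditional on each chest, P(X ≤ 5): I: 1; II: 0.937476; III: 0.68576; IV: 0.142228.
By total probability, P(X ≤ 5) = 0.14·1 + 0.34·0.937476 + 0.27·0.68576 + 0.25·0.142228 = 0.679454.

0.679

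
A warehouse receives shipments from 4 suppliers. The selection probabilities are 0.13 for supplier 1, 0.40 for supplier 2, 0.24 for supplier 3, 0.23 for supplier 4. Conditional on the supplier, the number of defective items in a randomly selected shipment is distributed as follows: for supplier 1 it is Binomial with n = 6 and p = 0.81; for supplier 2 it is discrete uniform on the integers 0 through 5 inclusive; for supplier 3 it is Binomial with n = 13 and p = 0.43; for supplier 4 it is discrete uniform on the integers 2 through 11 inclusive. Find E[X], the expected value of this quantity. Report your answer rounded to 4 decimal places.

4.4684

Component means — 1: 4.86; 2: 2.5; 3: 5.59; 4: 6.5.
E[X] = 0.13·4.86 + 0.4·2.5 + 0.24·5.59 + 0.23·6.5 = 4.4684.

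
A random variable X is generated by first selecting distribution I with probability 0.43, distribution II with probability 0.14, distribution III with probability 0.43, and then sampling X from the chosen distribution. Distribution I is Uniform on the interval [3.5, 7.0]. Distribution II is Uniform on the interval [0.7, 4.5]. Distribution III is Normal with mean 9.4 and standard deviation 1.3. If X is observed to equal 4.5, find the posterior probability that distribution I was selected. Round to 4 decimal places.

0.7688

Likelihoods f(4.5 | ·): I: 0.285714; II: 0.263158; III: 0.00025231.
Posterior ∝ prior × likelihood. Numerator for I: 0.43·0.285714 = 0.122857.
Normalizing constant: 0.43·0.285714 + 0.14·0.263158 + 0.43·0.00025231 = 0.159808.
P(I | observation) = 0.122857 / 0.159808 = 0.768781.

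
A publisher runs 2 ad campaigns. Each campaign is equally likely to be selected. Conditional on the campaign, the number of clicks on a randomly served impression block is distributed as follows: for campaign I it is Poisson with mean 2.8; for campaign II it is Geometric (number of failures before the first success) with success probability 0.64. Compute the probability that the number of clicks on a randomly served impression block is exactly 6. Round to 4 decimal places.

Conditional on each campaign, P(X = 6): I: 0.0406997; II: 0.00139314.
By total probability, P(X = 6) = 0.5·0.0406997 + 0.5·0.00139314 = 0.0210464.

0.0210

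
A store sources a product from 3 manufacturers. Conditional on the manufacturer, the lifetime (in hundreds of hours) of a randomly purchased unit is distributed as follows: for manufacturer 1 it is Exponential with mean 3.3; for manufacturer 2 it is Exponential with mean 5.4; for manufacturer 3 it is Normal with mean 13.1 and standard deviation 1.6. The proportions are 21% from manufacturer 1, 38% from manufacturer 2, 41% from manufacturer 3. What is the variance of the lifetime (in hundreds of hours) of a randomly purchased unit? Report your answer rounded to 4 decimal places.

32.2756

Per component, 1: μ=3.3, E[X²]=21.78; 2: μ=5.4, E[X²]=58.32; 3: μ=13.1, E[X²]=174.17.
E[X] = 0.21·3.3 + 0.38·5.4 + 0.41·13.1 = 8.116.
E[X²] = 0.21·21.78 + 0.38·58.32 + 0.41·174.17 = 98.1451.
Var(X) = E[X²] − (E[X])² = 98.1451 − 65.8695 = 32.2756.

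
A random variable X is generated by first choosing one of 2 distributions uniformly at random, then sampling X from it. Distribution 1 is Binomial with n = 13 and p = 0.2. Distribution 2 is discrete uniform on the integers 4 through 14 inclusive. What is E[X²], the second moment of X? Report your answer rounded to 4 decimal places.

For each component E[X²] = Var + (mean)², giving 1: 8.84; 2: 91.
Overall E[X²] = 0.5·8.84 + 0.5·91 = 49.92.

49.9200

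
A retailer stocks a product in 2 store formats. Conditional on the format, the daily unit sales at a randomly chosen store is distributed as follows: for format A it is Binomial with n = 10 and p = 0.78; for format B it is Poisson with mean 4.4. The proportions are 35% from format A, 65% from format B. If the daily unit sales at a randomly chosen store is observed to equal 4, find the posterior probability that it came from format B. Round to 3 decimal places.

0.976

Likelihoods P(X=4 | ·): A: 0.0088132; B: 0.191736.
Posterior ∝ prior × likelihood. Numerator for B: 0.65·0.191736 = 0.124628.
Normalizing constant: 0.35·0.0088132 + 0.65·0.191736 = 0.127713.
P(B | observation) = 0.124628 / 0.127713 = 0.975847.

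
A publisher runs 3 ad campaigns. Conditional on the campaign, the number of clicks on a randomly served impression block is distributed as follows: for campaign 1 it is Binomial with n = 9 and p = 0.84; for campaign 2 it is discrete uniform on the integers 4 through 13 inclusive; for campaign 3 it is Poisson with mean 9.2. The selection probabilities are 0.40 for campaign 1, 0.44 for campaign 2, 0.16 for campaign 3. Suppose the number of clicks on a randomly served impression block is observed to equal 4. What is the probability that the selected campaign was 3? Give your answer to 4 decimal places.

Likelihoods P(X=4 | ·): 1: 0.00657791; 2: 0.1; 3: 0.03016.
Posterior ∝ prior × likelihood. Numerator for 3: 0.16·0.03016 = 0.00482559.
Normalizing constant: 0.4·0.00657791 + 0.44·0.1 + 0.16·0.03016 = 0.0514568.
P(3 | observation) = 0.00482559 / 0.0514568 = 0.0937796.

0.0938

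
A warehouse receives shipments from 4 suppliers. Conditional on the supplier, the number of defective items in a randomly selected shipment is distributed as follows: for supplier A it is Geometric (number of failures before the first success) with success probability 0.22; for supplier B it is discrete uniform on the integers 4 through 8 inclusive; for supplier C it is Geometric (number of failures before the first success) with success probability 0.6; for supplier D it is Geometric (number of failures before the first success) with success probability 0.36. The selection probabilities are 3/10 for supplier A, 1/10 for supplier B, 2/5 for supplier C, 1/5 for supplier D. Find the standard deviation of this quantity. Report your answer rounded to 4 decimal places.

3.0696

Per component, A: μ=3.54545, E[X²]=28.686; B: μ=6, E[X²]=38; C: μ=0.666667, E[X²]=1.55556; D: μ=1.77778, E[X²]=8.09877.
E[X] = 0.3·3.54545 + 0.1·6 + 0.4·0.666667 + 0.2·1.77778 = 2.28586.
E[X²] = 0.3·28.686 + 0.1·38 + 0.4·1.55556 + 0.2·8.09877 = 14.6478.
Var(X) = E[X²] − (E[X])² = 14.6478 − 5.22515 = 9.42261.
SD(X) = √9.42261 = 3.06963.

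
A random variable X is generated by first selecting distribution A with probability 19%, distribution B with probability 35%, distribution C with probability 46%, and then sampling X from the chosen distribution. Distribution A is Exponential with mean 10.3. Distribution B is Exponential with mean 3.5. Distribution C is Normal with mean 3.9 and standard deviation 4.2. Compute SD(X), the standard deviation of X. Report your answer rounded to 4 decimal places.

Per component, A: μ=10.3, E[X²]=212.18; B: μ=3.5, E[X²]=24.5; C: μ=3.9, E[X²]=32.85.
E[X] = 0.19·10.3 + 0.35·3.5 + 0.46·3.9 = 4.976.
E[X²] = 0.19·212.18 + 0.35·24.5 + 0.46·32.85 = 64.0002.
Var(X) = E[X²] − (E[X])² = 64.0002 − 24.7606 = 39.2396.
SD(X) = √39.2396 = 6.26415.

6.2642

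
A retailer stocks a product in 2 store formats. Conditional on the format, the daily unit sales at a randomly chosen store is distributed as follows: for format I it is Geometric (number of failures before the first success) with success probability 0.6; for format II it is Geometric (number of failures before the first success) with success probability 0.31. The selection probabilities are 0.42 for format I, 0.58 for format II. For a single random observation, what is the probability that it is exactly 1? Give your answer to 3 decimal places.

0.225

Conditional on each format, P(X = 1): I: 0.24; II: 0.2139.
By total probability, P(X = 1) = 0.42·0.24 + 0.58·0.2139 = 0.224862.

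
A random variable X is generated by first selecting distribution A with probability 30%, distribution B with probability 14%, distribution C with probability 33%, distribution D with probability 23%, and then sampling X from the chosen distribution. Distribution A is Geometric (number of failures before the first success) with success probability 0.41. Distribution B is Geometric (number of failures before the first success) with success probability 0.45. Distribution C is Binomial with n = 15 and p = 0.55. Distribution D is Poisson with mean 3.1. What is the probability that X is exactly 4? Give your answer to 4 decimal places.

0.0669

Conditional on each component, P(X = 4): A: 0.0496812; B: 0.0411778; C: 0.0191391; D: 0.17335.
By total probability, P(X = 4) = 0.3·0.0496812 + 0.14·0.0411778 + 0.33·0.0191391 + 0.23·0.17335 = 0.0668555.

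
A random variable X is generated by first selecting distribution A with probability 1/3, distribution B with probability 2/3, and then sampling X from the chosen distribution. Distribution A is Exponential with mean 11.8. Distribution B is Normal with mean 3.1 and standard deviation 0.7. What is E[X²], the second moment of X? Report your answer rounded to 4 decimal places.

99.5600

For each component E[X²] = Var + (mean)², giving A: 278.48; B: 10.1.
Overall E[X²] = 0.333333·278.48 + 0.666667·10.1 = 99.56.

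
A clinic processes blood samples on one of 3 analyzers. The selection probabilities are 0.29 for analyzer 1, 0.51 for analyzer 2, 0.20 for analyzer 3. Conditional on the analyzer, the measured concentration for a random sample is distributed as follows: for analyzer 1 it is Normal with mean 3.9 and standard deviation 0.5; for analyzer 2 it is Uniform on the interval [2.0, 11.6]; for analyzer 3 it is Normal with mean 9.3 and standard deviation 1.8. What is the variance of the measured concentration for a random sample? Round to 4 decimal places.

Per component, 1: μ=3.9, E[X²]=15.46; 2: μ=6.8, E[X²]=53.92; 3: μ=9.3, E[X²]=89.73.
E[X] = 0.29·3.9 + 0.51·6.8 + 0.2·9.3 = 6.459.
E[X²] = 0.29·15.46 + 0.51·53.92 + 0.2·89.73 = 49.9286.
Var(X) = E[X²] − (E[X])² = 49.9286 − 41.7187 = 8.20992.

8.2099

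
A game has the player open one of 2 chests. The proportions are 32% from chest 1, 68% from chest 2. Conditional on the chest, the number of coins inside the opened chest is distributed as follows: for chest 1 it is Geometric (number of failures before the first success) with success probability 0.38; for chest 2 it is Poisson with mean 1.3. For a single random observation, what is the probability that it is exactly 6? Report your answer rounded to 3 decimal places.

Conditional on each chest, P(X = 6): 1: 0.0215841; 2: 0.00182703.
By total probability, P(X = 6) = 0.32·0.0215841 + 0.68·0.00182703 = 0.00814929.

0.008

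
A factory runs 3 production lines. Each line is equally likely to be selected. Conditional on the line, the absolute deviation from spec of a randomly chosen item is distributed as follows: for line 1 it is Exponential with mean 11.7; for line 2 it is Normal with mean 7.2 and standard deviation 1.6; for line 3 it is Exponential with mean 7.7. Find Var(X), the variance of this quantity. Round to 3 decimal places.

70.302

Per component, 1: μ=11.7, E[X²]=273.78; 2: μ=7.2, E[X²]=54.4; 3: μ=7.7, E[X²]=118.58.
E[X] = 0.333333·11.7 + 0.333333·7.2 + 0.333333·7.7 = 8.86667.
E[X²] = 0.333333·273.78 + 0.333333·54.4 + 0.333333·118.58 = 148.92.
Var(X) = E[X²] − (E[X])² = 148.92 − 78.6178 = 70.3022.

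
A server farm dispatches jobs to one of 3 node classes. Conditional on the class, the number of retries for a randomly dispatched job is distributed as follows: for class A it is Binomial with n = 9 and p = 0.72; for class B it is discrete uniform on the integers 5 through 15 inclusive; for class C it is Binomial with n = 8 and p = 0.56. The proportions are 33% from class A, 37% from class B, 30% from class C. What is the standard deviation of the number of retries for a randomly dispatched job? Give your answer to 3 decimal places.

3.191

Per component, A: μ=6.48, E[X²]=43.8048; B: μ=10, E[X²]=110; C: μ=4.48, E[X²]=22.0416.
E[X] = 0.33·6.48 + 0.37·10 + 0.3·4.48 = 7.1824.
E[X²] = 0.33·43.8048 + 0.37·110 + 0.3·22.0416 = 61.7681.
Var(X) = E[X²] − (E[X])² = 61.7681 − 51.5869 = 10.1812.
SD(X) = √10.1812 = 3.1908.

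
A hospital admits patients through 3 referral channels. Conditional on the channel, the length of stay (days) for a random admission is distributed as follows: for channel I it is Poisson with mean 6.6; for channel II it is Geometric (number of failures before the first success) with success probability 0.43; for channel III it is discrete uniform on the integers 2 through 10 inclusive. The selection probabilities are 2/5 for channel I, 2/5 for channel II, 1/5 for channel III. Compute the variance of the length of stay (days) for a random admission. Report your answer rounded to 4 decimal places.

Per component, I: μ=6.6, E[X²]=50.16; II: μ=1.32558, E[X²]=4.83991; III: μ=6, E[X²]=42.6667.
E[X] = 0.4·6.6 + 0.4·1.32558 + 0.2·6 = 4.37023.
E[X²] = 0.4·50.16 + 0.4·4.83991 + 0.2·42.6667 = 30.5333.
Var(X) = E[X²] − (E[X])² = 30.5333 − 19.0989 = 11.4344.

11.4344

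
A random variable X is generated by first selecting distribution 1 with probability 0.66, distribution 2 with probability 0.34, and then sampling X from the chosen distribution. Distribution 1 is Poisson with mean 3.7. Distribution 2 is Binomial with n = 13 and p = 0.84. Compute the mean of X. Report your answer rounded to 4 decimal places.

Component means — 1: 3.7; 2: 10.92.
E[X] = 0.66·3.7 + 0.34·10.92 = 6.1548.

6.1548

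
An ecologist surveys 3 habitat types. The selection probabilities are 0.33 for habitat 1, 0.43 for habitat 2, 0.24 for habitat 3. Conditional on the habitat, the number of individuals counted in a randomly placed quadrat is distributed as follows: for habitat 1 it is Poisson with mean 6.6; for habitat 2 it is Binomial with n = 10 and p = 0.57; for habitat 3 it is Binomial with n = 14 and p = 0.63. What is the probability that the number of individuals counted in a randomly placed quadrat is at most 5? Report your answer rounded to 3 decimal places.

0.316

Conditional on each habitat, P(X ≤ 5): 1: 0.354673; 2: 0.443609; 3: 0.0352836.
By total probability, P(X ≤ 5) = 0.33·0.354673 + 0.43·0.443609 + 0.24·0.0352836 = 0.316262.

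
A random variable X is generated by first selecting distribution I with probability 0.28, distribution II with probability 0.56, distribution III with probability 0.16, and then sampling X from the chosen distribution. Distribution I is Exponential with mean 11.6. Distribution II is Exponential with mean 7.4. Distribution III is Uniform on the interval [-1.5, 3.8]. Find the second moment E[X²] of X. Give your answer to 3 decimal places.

For each component E[X²] = Var + (mean)², giving I: 269.12; II: 109.52; III: 3.66333.
Overall E[X²] = 0.28·269.12 + 0.56·109.52 + 0.16·3.66333 = 137.271.

137.271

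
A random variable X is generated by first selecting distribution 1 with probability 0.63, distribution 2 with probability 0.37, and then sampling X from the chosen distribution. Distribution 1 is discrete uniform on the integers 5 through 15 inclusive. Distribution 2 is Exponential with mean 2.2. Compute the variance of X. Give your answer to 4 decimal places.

22.2726

Per component, 1: μ=10, E[X²]=110; 2: μ=2.2, E[X²]=9.68.
E[X] = 0.63·10 + 0.37·2.2 = 7.114.
E[X²] = 0.63·110 + 0.37·9.68 = 72.8816.
Var(X) = E[X²] − (E[X])² = 72.8816 − 50.609 = 22.2726.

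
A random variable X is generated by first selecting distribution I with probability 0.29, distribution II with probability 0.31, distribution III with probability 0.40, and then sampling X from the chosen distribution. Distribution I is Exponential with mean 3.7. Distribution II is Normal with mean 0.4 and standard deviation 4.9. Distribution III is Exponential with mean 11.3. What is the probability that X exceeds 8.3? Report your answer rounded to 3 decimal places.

Conditional on each component, P(X > 8.3): I: 0.106114; II: 0.0534543; III: 0.479739.
By total probability, P(X > 8.3) = 0.29·0.106114 + 0.31·0.0534543 + 0.4·0.479739 = 0.239239.

0.239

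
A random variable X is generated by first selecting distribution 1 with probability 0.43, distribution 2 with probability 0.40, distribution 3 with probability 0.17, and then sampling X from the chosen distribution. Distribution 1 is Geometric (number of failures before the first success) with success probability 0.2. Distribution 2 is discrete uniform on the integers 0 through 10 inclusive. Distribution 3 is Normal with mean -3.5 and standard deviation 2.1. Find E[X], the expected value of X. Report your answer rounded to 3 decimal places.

3.125

Component means — 1: 4; 2: 5; 3: -3.5.
E[X] = 0.43·4 + 0.4·5 + 0.17·-3.5 = 3.125.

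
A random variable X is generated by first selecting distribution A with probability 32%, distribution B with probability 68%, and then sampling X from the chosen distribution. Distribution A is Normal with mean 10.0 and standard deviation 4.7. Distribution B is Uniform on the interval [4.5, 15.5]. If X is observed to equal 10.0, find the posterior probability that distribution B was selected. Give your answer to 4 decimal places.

Likelihoods f(10.0 | ·): A: 0.0848813; B: 0.0909091.
Posterior ∝ prior × likelihood. Numerator for B: 0.68·0.0909091 = 0.0618182.
Normalizing constant: 0.32·0.0848813 + 0.68·0.0909091 = 0.0889802.
P(B | observation) = 0.0618182 / 0.0889802 = 0.694741.

0.6947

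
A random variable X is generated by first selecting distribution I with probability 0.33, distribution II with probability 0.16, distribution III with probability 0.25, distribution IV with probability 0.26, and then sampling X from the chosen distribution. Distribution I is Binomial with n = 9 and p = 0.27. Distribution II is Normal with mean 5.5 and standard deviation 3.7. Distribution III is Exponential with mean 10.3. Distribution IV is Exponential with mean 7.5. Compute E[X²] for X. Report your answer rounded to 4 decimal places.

For each component E[X²] = Var + (mean)², giving I: 7.6788; II: 43.94; III: 212.18; IV: 112.5.
Overall E[X²] = 0.33·7.6788 + 0.16·43.94 + 0.25·212.18 + 0.26·112.5 = 91.8594.

91.8594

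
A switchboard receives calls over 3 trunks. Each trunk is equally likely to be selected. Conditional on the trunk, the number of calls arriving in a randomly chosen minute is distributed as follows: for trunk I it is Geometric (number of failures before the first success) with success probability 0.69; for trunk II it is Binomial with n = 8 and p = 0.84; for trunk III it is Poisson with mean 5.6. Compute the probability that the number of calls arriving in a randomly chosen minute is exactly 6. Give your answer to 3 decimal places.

0.137

Conditional on each trunk, P(X = 6): I: 0.000612378; II: 0.25181; III: 0.158397.
By total probability, P(X = 6) = 0.333333·0.000612378 + 0.333333·0.25181 + 0.333333·0.158397 = 0.13694.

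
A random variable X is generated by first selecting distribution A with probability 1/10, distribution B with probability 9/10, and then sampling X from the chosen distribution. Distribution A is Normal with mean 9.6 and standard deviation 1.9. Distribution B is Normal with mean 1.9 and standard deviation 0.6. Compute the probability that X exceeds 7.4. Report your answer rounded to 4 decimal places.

Conditional on each component, P(X > 7.4): A: 0.876547; B: 0.
By total probability, P(X > 7.4) = 0.1·0.876547 + 0.9·0 = 0.0876547.

0.0877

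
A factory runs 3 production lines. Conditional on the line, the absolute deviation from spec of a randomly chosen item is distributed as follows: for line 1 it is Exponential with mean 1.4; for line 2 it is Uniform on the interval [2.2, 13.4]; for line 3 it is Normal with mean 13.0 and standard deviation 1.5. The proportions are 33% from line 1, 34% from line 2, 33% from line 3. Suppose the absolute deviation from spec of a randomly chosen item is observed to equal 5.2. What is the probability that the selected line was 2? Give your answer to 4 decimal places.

Likelihoods f(5.2 | ·): 1: 0.0174092; 2: 0.0892857; 3: 3.57402e-07.
Posterior ∝ prior × likelihood. Numerator for 2: 0.34·0.0892857 = 0.0303571.
Normalizing constant: 0.33·0.0174092 + 0.34·0.0892857 + 0.33·3.57402e-07 = 0.0361023.
P(2 | observation) = 0.0303571 / 0.0361023 = 0.840865.

0.8409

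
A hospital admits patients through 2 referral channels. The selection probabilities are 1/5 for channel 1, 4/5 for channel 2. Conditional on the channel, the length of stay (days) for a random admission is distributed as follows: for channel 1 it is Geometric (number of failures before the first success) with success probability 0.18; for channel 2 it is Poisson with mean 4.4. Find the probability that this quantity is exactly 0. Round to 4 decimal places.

Conditional on each channel, P(X = 0): 1: 0.18; 2: 0.0122773.
By total probability, P(X = 0) = 0.2·0.18 + 0.8·0.0122773 = 0.0458219.

0.0458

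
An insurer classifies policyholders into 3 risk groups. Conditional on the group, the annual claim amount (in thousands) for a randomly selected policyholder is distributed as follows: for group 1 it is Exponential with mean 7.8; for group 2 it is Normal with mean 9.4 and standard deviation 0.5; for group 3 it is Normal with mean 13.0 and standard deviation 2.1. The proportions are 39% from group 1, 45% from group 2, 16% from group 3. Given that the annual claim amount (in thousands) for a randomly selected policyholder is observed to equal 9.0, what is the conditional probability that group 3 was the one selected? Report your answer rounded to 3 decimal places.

0.018

Likelihoods f(9.0 | ·): 1: 0.0404386; 2: 0.579383; 3: 0.0309639.
Posterior ∝ prior × likelihood. Numerator for 3: 0.16·0.0309639 = 0.00495422.
Normalizing constant: 0.39·0.0404386 + 0.45·0.579383 + 0.16·0.0309639 = 0.281448.
P(3 | observation) = 0.00495422 / 0.281448 = 0.0176026.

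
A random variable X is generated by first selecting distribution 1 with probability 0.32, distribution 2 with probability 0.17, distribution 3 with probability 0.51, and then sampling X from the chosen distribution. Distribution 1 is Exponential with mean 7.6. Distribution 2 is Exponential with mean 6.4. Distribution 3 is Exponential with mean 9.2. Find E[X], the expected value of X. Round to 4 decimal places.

8.2120

Component means — 1: 7.6; 2: 6.4; 3: 9.2.
E[X] = 0.32·7.6 + 0.17·6.4 + 0.51·9.2 = 8.212.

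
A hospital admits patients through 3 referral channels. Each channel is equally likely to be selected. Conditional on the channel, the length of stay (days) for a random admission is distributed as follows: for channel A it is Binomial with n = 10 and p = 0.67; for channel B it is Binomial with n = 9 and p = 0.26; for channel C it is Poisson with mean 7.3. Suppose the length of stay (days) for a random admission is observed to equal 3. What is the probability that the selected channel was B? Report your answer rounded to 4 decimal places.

Likelihoods P(X=3 | ·): A: 0.0153817; B: 0.242432; C: 0.0437993.
Posterior ∝ prior × likelihood. Numerator for B: 0.333333·0.242432 = 0.0808106.
Normalizing constant: 0.333333·0.0153817 + 0.333333·0.242432 + 0.333333·0.0437993 = 0.100538.
P(B | observation) = 0.0808106 / 0.100538 = 0.803785.

0.8038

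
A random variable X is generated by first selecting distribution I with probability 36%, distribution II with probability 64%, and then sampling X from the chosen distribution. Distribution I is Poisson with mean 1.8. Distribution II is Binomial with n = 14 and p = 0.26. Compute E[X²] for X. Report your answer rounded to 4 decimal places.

12.0180

For each component E[X²] = Var + (mean)², giving I: 5.04; II: 15.9432.
Overall E[X²] = 0.36·5.04 + 0.64·15.9432 = 12.018.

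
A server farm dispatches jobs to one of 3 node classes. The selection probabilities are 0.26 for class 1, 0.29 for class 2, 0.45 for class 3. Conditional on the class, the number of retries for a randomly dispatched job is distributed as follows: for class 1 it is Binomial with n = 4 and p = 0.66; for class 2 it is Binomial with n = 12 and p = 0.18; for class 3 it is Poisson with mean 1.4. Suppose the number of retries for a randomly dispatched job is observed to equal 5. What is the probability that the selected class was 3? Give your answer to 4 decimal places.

0.3149

Likelihoods P(X=5 | ·): 1: 0; 2: 0.0373065; 3: 0.0110521.
Posterior ∝ prior × likelihood. Numerator for 3: 0.45·0.0110521 = 0.00497347.
Normalizing constant: 0.26·0 + 0.29·0.0373065 + 0.45·0.0110521 = 0.0157924.
P(3 | observation) = 0.00497347 / 0.0157924 = 0.314929.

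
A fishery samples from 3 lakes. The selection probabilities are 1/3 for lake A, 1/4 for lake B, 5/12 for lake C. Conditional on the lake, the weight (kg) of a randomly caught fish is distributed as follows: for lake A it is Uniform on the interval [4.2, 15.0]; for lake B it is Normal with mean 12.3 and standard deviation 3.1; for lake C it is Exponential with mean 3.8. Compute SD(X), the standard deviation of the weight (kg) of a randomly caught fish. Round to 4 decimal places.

4.9462

Per component, A: μ=9.6, E[X²]=101.88; B: μ=12.3, E[X²]=160.9; C: μ=3.8, E[X²]=28.88.
E[X] = 0.333333·9.6 + 0.25·12.3 + 0.416667·3.8 = 7.85833.
E[X²] = 0.333333·101.88 + 0.25·160.9 + 0.416667·28.88 = 86.2183.
Var(X) = E[X²] − (E[X])² = 86.2183 − 61.7534 = 24.4649.
SD(X) = √24.4649 = 4.9462.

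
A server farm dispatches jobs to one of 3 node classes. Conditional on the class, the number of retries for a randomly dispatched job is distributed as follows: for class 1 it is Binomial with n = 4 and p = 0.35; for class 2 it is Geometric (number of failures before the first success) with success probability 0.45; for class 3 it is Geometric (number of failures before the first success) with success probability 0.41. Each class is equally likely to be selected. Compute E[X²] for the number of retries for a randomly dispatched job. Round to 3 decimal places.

For each component E[X²] = Var + (mean)², giving 1: 2.87; 2: 4.20988; 3: 5.58061.
Overall E[X²] = 0.333333·2.87 + 0.333333·4.20988 + 0.333333·5.58061 = 4.22016.

4.220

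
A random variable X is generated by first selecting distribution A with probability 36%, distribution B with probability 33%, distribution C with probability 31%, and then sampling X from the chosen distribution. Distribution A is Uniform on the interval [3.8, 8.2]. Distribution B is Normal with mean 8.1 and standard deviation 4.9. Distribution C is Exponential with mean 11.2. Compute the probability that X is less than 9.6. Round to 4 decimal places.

0.7431

Conditional on each component, P(X < 9.6): A: 1; B: 0.620244; C: 0.575627.
By total probability, P(X < 9.6) = 0.36·1 + 0.33·0.620244 + 0.31·0.575627 = 0.743125.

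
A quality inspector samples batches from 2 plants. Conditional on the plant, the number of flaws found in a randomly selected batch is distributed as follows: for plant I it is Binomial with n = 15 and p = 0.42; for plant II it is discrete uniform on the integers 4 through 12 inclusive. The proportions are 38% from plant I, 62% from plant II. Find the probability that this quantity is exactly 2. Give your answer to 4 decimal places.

Conditional on each plant, P(X = 2): I: 0.0155687; II: 0.
By total probability, P(X = 2) = 0.38·0.0155687 + 0.62·0 = 0.0059161.

0.0059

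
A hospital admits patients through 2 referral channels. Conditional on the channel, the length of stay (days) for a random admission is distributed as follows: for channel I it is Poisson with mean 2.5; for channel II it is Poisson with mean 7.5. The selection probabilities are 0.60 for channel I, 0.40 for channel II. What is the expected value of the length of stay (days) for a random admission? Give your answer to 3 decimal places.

Component means — I: 2.5; II: 7.5.
E[X] = 0.6·2.5 + 0.4·7.5 = 4.5.

4.500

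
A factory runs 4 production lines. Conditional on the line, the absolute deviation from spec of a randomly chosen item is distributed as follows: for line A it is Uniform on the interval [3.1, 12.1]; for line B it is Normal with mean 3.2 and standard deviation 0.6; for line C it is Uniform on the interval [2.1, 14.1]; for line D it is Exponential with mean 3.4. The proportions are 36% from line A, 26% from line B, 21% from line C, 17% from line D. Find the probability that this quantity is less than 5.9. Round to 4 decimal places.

Conditional on each line, P(X < 5.9): A: 0.311111; B: 0.999997; C: 0.316667; D: 0.823652.
By total probability, P(X < 5.9) = 0.36·0.311111 + 0.26·0.999997 + 0.21·0.316667 + 0.17·0.823652 = 0.57852.

0.5785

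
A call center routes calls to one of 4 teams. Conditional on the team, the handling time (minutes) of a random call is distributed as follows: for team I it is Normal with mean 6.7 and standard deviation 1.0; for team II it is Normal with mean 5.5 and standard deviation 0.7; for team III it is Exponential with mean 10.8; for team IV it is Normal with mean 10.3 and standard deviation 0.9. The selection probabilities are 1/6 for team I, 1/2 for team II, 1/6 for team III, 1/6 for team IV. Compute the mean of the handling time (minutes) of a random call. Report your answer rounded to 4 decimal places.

7.3833

Component means — I: 6.7; II: 5.5; III: 10.8; IV: 10.3.
E[X] = 0.166667·6.7 + 0.5·5.5 + 0.166667·10.8 + 0.166667·10.3 = 7.38333.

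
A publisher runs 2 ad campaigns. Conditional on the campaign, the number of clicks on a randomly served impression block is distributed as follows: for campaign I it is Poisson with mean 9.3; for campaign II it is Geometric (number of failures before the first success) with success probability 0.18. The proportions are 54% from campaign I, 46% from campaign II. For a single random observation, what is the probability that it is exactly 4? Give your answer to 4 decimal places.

0.0528

Conditional on each campaign, P(X = 4): I: 0.0284959; II: 0.0813819.
By total probability, P(X = 4) = 0.54·0.0284959 + 0.46·0.0813819 = 0.0528234.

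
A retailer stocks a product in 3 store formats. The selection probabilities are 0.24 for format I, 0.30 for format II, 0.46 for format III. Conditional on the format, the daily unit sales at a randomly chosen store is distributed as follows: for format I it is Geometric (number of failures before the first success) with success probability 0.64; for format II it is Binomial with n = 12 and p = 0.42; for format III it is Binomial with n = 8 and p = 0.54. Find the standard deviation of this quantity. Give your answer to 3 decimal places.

Per component, I: μ=0.5625, E[X²]=1.19531; II: μ=5.04, E[X²]=28.3248; III: μ=4.32, E[X²]=20.6496.
E[X] = 0.24·0.5625 + 0.3·5.04 + 0.46·4.32 = 3.6342.
E[X²] = 0.24·1.19531 + 0.3·28.3248 + 0.46·20.6496 = 18.2831.
Var(X) = E[X²] − (E[X])² = 18.2831 − 13.2074 = 5.07572.
SD(X) = √5.07572 = 2.25294.

2.253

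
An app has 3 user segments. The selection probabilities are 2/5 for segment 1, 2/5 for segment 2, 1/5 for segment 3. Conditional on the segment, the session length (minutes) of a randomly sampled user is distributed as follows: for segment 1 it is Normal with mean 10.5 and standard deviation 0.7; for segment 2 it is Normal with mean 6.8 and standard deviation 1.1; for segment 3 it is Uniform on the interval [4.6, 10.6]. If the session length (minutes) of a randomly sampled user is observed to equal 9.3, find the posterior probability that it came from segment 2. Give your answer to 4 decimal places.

Likelihoods f(9.3 | ·): 1: 0.131119; 2: 0.0274087; 3: 0.166667.
Posterior ∝ prior × likelihood. Numerator for 2: 0.4·0.0274087 = 0.0109635.
Normalizing constant: 0.4·0.131119 + 0.4·0.0274087 + 0.2·0.166667 = 0.0967444.
P(2 | observation) = 0.0109635 / 0.0967444 = 0.113324.

0.1133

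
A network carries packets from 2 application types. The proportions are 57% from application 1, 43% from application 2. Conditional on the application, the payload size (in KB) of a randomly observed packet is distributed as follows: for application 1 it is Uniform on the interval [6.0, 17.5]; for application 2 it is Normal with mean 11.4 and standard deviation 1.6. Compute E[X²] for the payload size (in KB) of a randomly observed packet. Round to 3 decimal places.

For each component E[X²] = Var + (mean)², giving 1: 149.083; 2: 132.52.
Overall E[X²] = 0.57·149.083 + 0.43·132.52 = 141.961.

141.961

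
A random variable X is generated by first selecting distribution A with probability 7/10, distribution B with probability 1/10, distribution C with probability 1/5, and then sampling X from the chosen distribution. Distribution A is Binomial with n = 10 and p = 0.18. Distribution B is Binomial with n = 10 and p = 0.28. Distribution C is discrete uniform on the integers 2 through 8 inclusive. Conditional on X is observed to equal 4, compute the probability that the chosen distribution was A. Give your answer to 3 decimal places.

Likelihoods P(X=4 | ·): A: 0.0670181; B: 0.179823; C: 0.142857.
Posterior ∝ prior × likelihood. Numerator for A: 0.7·0.0670181 = 0.0469127.
Normalizing constant: 0.7·0.0670181 + 0.1·0.179823 + 0.2·0.142857 = 0.0934665.
P(A | observation) = 0.0469127 / 0.0934665 = 0.50192.

0.502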